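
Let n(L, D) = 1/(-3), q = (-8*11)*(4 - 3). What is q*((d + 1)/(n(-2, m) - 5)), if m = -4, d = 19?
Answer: 330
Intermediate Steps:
q = -88 (q = -88*1 = -88)
n(L, D) = -⅓
q*((d + 1)/(n(-2, m) - 5)) = -88*(19 + 1)/(-⅓ - 5) = -1760/(-16/3) = -1760*(-3)/16 = -88*(-15/4) = 330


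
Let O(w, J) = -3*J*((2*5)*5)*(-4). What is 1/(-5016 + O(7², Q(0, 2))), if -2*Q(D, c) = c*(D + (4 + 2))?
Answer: -1/8616 ≈ -0.00011606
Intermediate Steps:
Q(D, c) = -c*(6 + D)/2 (Q(D, c) = -c*(D + (4 + 2))/2 = -c*(D + 6)/2 = -c*(6 + D)/2)
O(w, J) = 600*J (O(w, J) = -3*J*(10*5)*(-4) = -3*J*50*(-4) = -3*50*J*(-4) = -(-600)*J = 600*J)
1/(-5016 + O(7², Q(0, 2))) = 1/(-5016 + 600*(-½*2*(6 + 0))) = 1/(-5016 + 600*(-½*2*6)) = 1/(-5016 + 600*(-6)) = 1/(-5016 - 3600) = 1/(-8616) = -1/8616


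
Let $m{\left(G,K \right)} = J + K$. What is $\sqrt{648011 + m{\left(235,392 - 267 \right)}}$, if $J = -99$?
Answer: $\sqrt{648037} \approx 805.01$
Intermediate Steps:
$m{\left(G,K \right)} = -99 + K$
$\sqrt{648011 + m{\left(235,392 - 267 \right)}} = \sqrt{648011 + \left(-99 + \left(392 - 267\right)\right)} = \sqrt{648011 + \left(-99 + 125\right)} = \sqrt{648011 + 26} = \sqrt{648037}$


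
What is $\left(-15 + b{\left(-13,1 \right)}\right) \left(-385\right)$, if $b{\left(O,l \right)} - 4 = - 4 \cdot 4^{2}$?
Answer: $28875$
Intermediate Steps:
$b{\left(O,l \right)} = -60$ ($b{\left(O,l \right)} = 4 - 4 \cdot 4^{2} = 4 - 64 = -60$)
$\left(-15 + b{\left(-13,1 \right)}\right) \left(-385\right) = \left(-15 - 60\right) \left(-385\right) = \left(-75\right) \left(-385\right) = 28875$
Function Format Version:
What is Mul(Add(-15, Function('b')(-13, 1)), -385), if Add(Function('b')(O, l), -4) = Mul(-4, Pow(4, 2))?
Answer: 28875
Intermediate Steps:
Function('b')(O, l) = -60 (Function('b')(O, l) = Add(4, Mul(-4, Pow(4, 2))) = Add(4, Mul(-4, 16)) = Add(4, -64) = -60)
Mul(Add(-15, Function('b')(-13, 1)), -385) = Mul(Add(-15, -60), -385) = Mul(-75, -385) = 28875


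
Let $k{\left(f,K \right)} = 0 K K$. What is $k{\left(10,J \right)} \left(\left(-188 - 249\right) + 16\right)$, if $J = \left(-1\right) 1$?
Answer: $0$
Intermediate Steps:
$J = -1$
$k{\left(f,K \right)} = 0$ ($k{\left(f,K \right)} = 0 K = 0$)
$k{\left(10,J \right)} \left(\left(-188 - 249\right) + 16\right) = 0 \left(\left(-188 - 249\right) + 16\right) = 0 \left(-437 + 16\right) = 0 \left(-421\right) = 0$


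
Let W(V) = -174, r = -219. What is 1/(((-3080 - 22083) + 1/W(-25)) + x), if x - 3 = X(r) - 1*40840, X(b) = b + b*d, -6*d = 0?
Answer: -174/11522107 ≈ -1.5101e-5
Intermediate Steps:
d = 0 (d = -⅙*0 = 0)
X(b) = b (X(b) = b + b*0 = b + 0 = b)
x = -41056 (x = 3 + (-219 - 1*40840) = 3 + (-219 - 40840) = 3 - 41059 = -41056)
1/(((-3080 - 22083) + 1/W(-25)) + x) = 1/(((-3080 - 22083) + 1/(-174)) - 41056) = 1/((-25163 - 1/174) - 41056) = 1/(-4378363/174 - 41056) = 1/(-11522107/174) = -174/11522107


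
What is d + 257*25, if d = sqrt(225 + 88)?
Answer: 6425 + sqrt(313) ≈ 6442.7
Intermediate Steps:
d = sqrt(313) ≈ 17.692
d + 257*25 = sqrt(313) + 257*25 = sqrt(313) + 6425 = 6425 + sqrt(313)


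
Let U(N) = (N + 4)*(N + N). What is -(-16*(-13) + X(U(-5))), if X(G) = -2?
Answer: -206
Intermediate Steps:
U(N) = 2*N*(4 + N) (U(N) = (4 + N)*(2*N) = 2*N*(4 + N))
-(-16*(-13) + X(U(-5))) = -(-16*(-13) - 2) = -(208 - 2) = -1*206 = -206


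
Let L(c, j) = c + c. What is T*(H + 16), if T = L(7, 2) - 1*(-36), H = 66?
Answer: 4100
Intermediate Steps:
L(c, j) = 2*c
T = 50 (T = 2*7 - 1*(-36) = 14 + 36 = 50)
T*(H + 16) = 50*(66 + 16) = 50*82 = 4100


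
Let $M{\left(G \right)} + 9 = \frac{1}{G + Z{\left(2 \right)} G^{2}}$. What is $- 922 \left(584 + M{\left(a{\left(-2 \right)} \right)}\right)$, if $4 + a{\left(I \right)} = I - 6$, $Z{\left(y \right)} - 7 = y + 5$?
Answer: $- \frac{531210761}{1002} \approx -5.3015 \cdot 10^{5}$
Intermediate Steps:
$Z{\left(y \right)} = 12 + y$ ($Z{\left(y \right)} = 7 + \left(y + 5\right) = 7 + \left(5 + y\right) = 12 + y$)
$a{\left(I \right)} = -10 + I$ ($a{\left(I \right)} = -4 + \left(I - 6\right) = -4 + \left(-6 + I\right) = -10 + I$)
$M{\left(G \right)} = -9 + \frac{1}{G + 14 G^{2}}$ ($M{\left(G \right)} = -9 + \frac{1}{G + \left(12 + 2\right) G^{2}} = -9 + \frac{1}{G + 14 G^{2}}$)
$- 922 \left(584 + M{\left(a{\left(-2 \right)} \right)}\right) = - 922 \left(584 + \frac{1 - 126 \left(-10 - 2\right)^{2} - 9 \left(-10 - 2\right)}{\left(-10 - 2\right) \left(1 + 14 \left(-10 - 2\right)\right)}\right) = - 922 \left(584 + \frac{1 - 126 \left(-12\right)^{2} - -108}{\left(-12\right) \left(1 + 14 \left(-12\right)\right)}\right) = - 922 \left(584 - \frac{1 - 18144 + 108}{12 \left(1 - 168\right)}\right) = - 922 \left(584 - \frac{1 - 18144 + 108}{12 \left(-167\right)}\right) = - 922 \left(584 - \left(- \frac{1}{2004}\right) \left(-18035\right)\right) = - 922 \left(584 - \frac{18035}{2004}\right) = \left(-922\right) \frac{1152301}{2004} = - \frac{531210761}{1002}$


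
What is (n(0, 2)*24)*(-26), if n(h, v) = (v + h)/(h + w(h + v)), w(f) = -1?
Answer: 1248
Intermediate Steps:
n(h, v) = (h + v)/(-1 + h) (n(h, v) = (v + h)/(h - 1) = (h + v)/(-1 + h))
(n(0, 2)*24)*(-26) = (((0 + 2)/(-1 + 0))*24)*(-26) = ((2/(-1))*24)*(-26) = (-1*2*24)*(-26) = -2*24*(-26) = -48*(-26) = 1248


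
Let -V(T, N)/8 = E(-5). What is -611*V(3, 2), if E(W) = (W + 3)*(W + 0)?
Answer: 48880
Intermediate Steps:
E(W) = W*(3 + W) (E(W) = (3 + W)*W = W*(3 + W))
V(T, N) = -80 (V(T, N) = -(-40)*(3 - 5) = -(-40)*(-2) = -8*10 = -80)
-611*V(3, 2) = -611*(-80) = 48880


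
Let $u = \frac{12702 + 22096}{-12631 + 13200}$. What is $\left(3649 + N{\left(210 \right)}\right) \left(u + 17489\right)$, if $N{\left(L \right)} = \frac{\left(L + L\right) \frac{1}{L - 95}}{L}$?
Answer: $\frac{4190511447843}{65435} \approx 6.4041 \cdot 10^{7}$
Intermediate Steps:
$N{\left(L \right)} = \frac{2}{-95 + L}$ ($N{\left(L \right)} = \frac{2 L \frac{1}{-95 + L}}{L} = \frac{2}{-95 + L}$)
$u = \frac{34798}{569} \approx 61.156$
$\left(3649 + N{\left(210 \right)}\right) \left(u + 17489\right) = \left(3649 + \frac{2}{-95 + 210}\right) \left(\frac{34798}{569} + 17489\right) = \left(3649 + \frac{2}{115}\right) \frac{9986039}{569} = \frac{419637}{115} \cdot \frac{9986039}{569} = \frac{4190511447843}{65435}$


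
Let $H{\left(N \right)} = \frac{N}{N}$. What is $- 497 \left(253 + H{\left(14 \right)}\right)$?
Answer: $-126238$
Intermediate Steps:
$H{\left(N \right)} = 1$
$- 497 \left(253 + H{\left(14 \right)}\right) = - 497 \left(253 + 1\right) = \left(-497\right) 254 = -126238$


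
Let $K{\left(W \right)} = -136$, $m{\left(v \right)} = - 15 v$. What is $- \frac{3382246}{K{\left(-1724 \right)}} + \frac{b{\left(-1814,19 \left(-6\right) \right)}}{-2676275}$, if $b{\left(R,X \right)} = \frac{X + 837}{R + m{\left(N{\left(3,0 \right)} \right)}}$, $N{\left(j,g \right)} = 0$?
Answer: $\frac{4105000557614857}{165061936900} \approx 24869.0$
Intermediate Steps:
$b{\left(R,X \right)} = \frac{837 + X}{R}$ ($b{\left(R,X \right)} = \frac{X + 837}{R - 0} = \frac{837 + X}{R + 0} = \frac{837 + X}{R}$)
$- \frac{3382246}{K{\left(-1724 \right)}} + \frac{b{\left(-1814,19 \left(-6\right) \right)}}{-2676275} = - \frac{3382246}{-136} + \frac{\frac{1}{-1814} \left(837 + 19 \left(-6\right)\right)}{-2676275} = \left(-3382246\right) \left(- \frac{1}{136}\right) + - \frac{837 - 114}{1814} \left(- \frac{1}{2676275}\right) = \frac{1691123}{68} + \left(- \frac{1}{1814}\right) 723 \left(- \frac{1}{2676275}\right) = \frac{1691123}{68} - - \frac{723}{4854762850} = \frac{1691123}{68} + \frac{723}{4854762850} = \frac{4105000557614857}{165061936900}$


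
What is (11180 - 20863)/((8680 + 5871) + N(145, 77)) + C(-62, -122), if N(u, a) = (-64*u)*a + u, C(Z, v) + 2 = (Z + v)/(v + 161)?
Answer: -20331859/3032744 ≈ -6.7041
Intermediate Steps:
C(Z, v) = -2 + (Z + v)/(161 + v) (C(Z, v) = -2 + (Z + v)/(v + 161) = -2 + (Z + v)/(161 + v))
N(u, a) = u - 64*a*u (N(u, a) = -64*a*u + u = u - 64*a*u)
(11180 - 20863)/((8680 + 5871) + N(145, 77)) + C(-62, -122) = (11180 - 20863)/((8680 + 5871) + 145*(1 - 64*77)) + (-322 - 62 - 1*(-122))/(161 - 122) = -9683/(14551 + 145*(1 - 4928)) + (-322 - 62 + 122)/39 = -9683/(14551 + 145*(-4927)) + (1/39)*(-262) = -9683/(14551 - 714415) - 262/39 = -9683/(-699864) - 262/39 = -9683*(-1/699864) - 262/39 = 9683/699864 - 262/39 = -20331859/3032744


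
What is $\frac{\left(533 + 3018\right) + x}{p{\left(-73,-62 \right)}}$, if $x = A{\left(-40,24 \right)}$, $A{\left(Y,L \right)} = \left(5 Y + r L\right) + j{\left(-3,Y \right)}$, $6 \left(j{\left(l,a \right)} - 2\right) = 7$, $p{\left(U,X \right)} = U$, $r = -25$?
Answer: $- \frac{16525}{438} \approx -37.728$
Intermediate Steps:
$j{\left(l,a \right)} = \frac{19}{6}$ ($j{\left(l,a \right)} = 2 + \frac{1}{6} \cdot 7 = 2 + \frac{7}{6} = \frac{19}{6}$)
$A{\left(Y,L \right)} = \frac{19}{6} - 25 L + 5 Y$ ($A{\left(Y,L \right)} = \left(5 Y - 25 L\right) + \frac{19}{6} = \left(- 25 L + 5 Y\right) + \frac{19}{6} = \frac{19}{6} - 25 L + 5 Y$)
$x = - \frac{4781}{6}$ ($x = \frac{19}{6} - 600 + 5 \left(-40\right) = \frac{19}{6} - 600 - 200 = - \frac{4781}{6} \approx -796.83$)
$\frac{\left(533 + 3018\right) + x}{p{\left(-73,-62 \right)}} = \frac{\left(533 + 3018\right) - \frac{4781}{6}}{-73} = \left(3551 - \frac{4781}{6}\right) \left(- \frac{1}{73}\right) = \frac{16525}{6} \left(- \frac{1}{73}\right) = - \frac{16525}{438}$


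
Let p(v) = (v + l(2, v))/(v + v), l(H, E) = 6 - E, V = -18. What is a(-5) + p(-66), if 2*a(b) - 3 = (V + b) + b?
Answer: -138/11 ≈ -12.545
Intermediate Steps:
a(b) = -15/2 + b (a(b) = 3/2 + ((-18 + b) + b)/2 = 3/2 + (-18 + 2*b)/2 = 3/2 + (-9 + b) = -15/2 + b)
p(v) = 3/v (p(v) = (v + (6 - v))/(v + v) = 6/((2*v)) = 6*(1/(2*v)) = 3/v)
a(-5) + p(-66) = (-15/2 - 5) + 3/(-66) = -25/2 + 3*(-1/66) = -25/2 - 1/22 = -138/11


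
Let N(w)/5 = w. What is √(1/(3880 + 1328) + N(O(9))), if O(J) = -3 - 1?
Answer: I*√135615018/2604 ≈ 4.4721*I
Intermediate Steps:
O(J) = -4
N(w) = 5*w
√(1/(3880 + 1328) + N(O(9))) = √(1/(3880 + 1328) + 5*(-4)) = √(1/5208 - 20) = √(-104159/5208) = I*√135615018/2604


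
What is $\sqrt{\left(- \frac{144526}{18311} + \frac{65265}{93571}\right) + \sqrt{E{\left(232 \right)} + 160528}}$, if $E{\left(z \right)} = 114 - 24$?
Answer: $\frac{\sqrt{-21123173545312752911 + 2935666161829573561 \sqrt{160618}}}{1713378581} \approx 19.839$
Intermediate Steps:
$E{\left(z \right)} = 90$
$\sqrt{\left(- \frac{144526}{18311} + \frac{65265}{93571}\right) + \sqrt{E{\left(232 \right)} + 160528}} = \sqrt{\left(- \frac{144526}{18311} + \frac{65265}{93571}\right) + \sqrt{90 + 160528}} = \sqrt{\left(\left(-144526\right) \frac{1}{18311} + 65265 \cdot \frac{1}{93571}\right) + \sqrt{160618}} = \sqrt{\left(- \frac{144526}{18311} + \frac{65265}{93571}\right) + \sqrt{160618}} = \sqrt{- \frac{12328374931}{1713378581} + \sqrt{160618}}$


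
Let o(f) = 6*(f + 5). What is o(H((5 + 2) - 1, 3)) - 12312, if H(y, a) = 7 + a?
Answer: -12222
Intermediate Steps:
o(f) = 30 + 6*f (o(f) = 6*(5 + f) = 30 + 6*f)
o(H((5 + 2) - 1, 3)) - 12312 = (30 + 6*(7 + 3)) - 12312 = (30 + 6*10) - 12312 = (30 + 60) - 12312 = 90 - 12312 = -12222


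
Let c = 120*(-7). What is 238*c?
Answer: -199920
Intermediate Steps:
c = -840
238*c = 238*(-840) = -199920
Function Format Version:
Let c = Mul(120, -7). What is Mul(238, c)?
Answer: -199920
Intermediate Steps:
c = -840
Mul(238, c) = Mul(238, -840) = -199920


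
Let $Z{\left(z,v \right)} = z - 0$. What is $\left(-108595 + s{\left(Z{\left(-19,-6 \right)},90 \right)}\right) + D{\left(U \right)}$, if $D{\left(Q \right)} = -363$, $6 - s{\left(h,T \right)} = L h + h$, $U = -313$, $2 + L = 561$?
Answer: $-98312$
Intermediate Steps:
$L = 559$ ($L = -2 + 561 = 559$)
$Z{\left(z,v \right)} = z$ ($Z{\left(z,v \right)} = z + 0 = z$)
$s{\left(h,T \right)} = 6 - 560 h$ ($s{\left(h,T \right)} = 6 - \left(559 h + h\right) = 6 - 560 h$)
$\left(-108595 + s{\left(Z{\left(-19,-6 \right)},90 \right)}\right) + D{\left(U \right)} = \left(-108595 + \left(6 - -10640\right)\right) - 363 = \left(-108595 + \left(6 + 10640\right)\right) - 363 = \left(-108595 + 10646\right) - 363 = -97949 - 363 = -98312$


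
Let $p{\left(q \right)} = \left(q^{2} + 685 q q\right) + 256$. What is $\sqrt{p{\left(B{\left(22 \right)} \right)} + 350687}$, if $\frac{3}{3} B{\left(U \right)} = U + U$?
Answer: $\sqrt{1679039} \approx 1295.8$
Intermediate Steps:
$B{\left(U \right)} = 2 U$ ($B{\left(U \right)} = U + U = 2 U$)
$p{\left(q \right)} = 256 + 686 q^{2}$ ($p{\left(q \right)} = \left(q^{2} + 685 q^{2}\right) + 256 = 686 q^{2} + 256 = 256 + 686 q^{2}$)
$\sqrt{p{\left(B{\left(22 \right)} \right)} + 350687} = \sqrt{\left(256 + 686 \left(2 \cdot 22\right)^{2}\right) + 350687} = \sqrt{\left(256 + 686 \cdot 44^{2}\right) + 350687} = \sqrt{\left(256 + 686 \cdot 1936\right) + 350687} = \sqrt{\left(256 + 1328096\right) + 350687} = \sqrt{1328352 + 350687} = \sqrt{1679039}$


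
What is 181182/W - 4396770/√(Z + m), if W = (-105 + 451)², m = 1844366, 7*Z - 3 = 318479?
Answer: 90591/59858 - 2198385*√23150827/3307261 ≈ -3196.8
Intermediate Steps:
Z = 318482/7 (Z = 3/7 + (⅐)*318479 = 3/7 + 45497 = 318482/7 ≈ 45497.)
W = 119716 (W = 346² = 119716)
181182/W - 4396770/√(Z + m) = 181182/119716 - 4396770/√(318482/7 + 1844366) = 181182*(1/119716) - 4396770*√23150827/6614522 = 90591/59858 - 4396770*√23150827/6614522 = 90591/59858 - 2198385*√23150827/3307261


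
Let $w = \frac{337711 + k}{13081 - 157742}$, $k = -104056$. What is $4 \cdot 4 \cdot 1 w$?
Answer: $- \frac{3738480}{144661} \approx -25.843$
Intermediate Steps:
$w = - \frac{233655}{144661}$ ($w = \frac{337711 - 104056}{13081 - 157742} = \frac{233655}{-144661} = 233655 \left(- \frac{1}{144661}\right) = - \frac{233655}{144661} \approx -1.6152$)
$4 \cdot 4 \cdot 1 w = 4 \cdot 4 \cdot 1 \left(- \frac{233655}{144661}\right) = 16 \cdot 1 \left(- \frac{233655}{144661}\right) = 16 \left(- \frac{233655}{144661}\right) = - \frac{3738480}{144661}$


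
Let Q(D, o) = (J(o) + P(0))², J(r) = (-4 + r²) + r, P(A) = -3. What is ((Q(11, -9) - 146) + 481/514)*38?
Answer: 39844653/257 ≈ 1.5504e+5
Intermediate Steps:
J(r) = -4 + r + r²
Q(D, o) = (-7 + o + o²)² (Q(D, o) = ((-4 + o + o²) - 3)² = (-7 + o + o²)²)
((Q(11, -9) - 146) + 481/514)*38 = (((-7 - 9 + (-9)²)² - 146) + 481/514)*38 = (((-7 - 9 + 81)² - 146) + 481*(1/514))*38 = ((65² - 146) + 481/514)*38 = ((4225 - 146) + 481/514)*38 = (4079 + 481/514)*38 = (2097087/514)*38 = 39844653/257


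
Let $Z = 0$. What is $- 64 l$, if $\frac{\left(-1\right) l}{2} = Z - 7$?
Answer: $-896$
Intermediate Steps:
$l = 14$ ($l = - 2 \left(0 - 7\right) = \left(-2\right) \left(-7\right) = 14$)
$- 64 l = \left(-64\right) 14 = -896$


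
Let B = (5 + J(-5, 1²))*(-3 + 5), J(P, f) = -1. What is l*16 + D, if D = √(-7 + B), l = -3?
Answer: -47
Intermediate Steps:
B = 8 (B = (5 - 1)*(-3 + 5) = 4*2 = 8)
D = 1 (D = √(-7 + 8) = √1 = 1)
l*16 + D = -3*16 + 1 = -48 + 1 = -47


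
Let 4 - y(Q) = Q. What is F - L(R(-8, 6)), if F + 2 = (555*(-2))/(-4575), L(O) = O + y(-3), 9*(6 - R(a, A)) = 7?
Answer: -38374/2745 ≈ -13.980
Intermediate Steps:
R(a, A) = 47/9 (R(a, A) = 6 - 1/9*7 = 6 - 7/9 = 47/9)
y(Q) = 4 - Q
L(O) = 7 + O (L(O) = O + (4 - 1*(-3)) = O + (4 + 3) = O + 7 = 7 + O)
F = -536/305 (F = -2 + (555*(-2))/(-4575) = -2 - 1110*(-1/4575) = -2 + 74/305 = -536/305 ≈ -1.7574)
F - L(R(-8, 6)) = -536/305 - (7 + 47/9) = -536/305 - 1*110/9 = -536/305 - 110/9 = -38374/2745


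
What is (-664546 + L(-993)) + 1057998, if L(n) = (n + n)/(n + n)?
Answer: 393453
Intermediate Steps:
L(n) = 1 (L(n) = (2*n)/((2*n)) = (2*n)*(1/(2*n)) = 1)
(-664546 + L(-993)) + 1057998 = (-664546 + 1) + 1057998 = -664545 + 1057998 = 393453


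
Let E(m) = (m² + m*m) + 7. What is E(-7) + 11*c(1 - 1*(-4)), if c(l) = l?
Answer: 160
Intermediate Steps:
E(m) = 7 + 2*m² (E(m) = (m² + m²) + 7 = 2*m² + 7 = 7 + 2*m²)
E(-7) + 11*c(1 - 1*(-4)) = (7 + 2*(-7)²) + 11*(1 - 1*(-4)) = (7 + 2*49) + 11*(1 + 4) = (7 + 98) + 11*5 = 105 + 55 = 160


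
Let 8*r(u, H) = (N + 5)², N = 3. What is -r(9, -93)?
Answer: -8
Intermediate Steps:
r(u, H) = 8 (r(u, H) = (3 + 5)²/8 = (⅛)*8² = (⅛)*64 = 8)
-r(9, -93) = -1*8 = -8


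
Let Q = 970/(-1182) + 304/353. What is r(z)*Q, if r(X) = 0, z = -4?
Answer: 0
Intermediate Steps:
Q = 8459/208623 (Q = 970*(-1/1182) + 304*(1/353) = -485/591 + 304/353 = 8459/208623 ≈ 0.040547)
r(z)*Q = 0*(8459/208623) = 0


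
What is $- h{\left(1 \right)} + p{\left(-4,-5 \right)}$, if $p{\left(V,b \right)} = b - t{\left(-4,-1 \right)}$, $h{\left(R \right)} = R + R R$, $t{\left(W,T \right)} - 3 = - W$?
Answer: $-14$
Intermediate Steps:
$t{\left(W,T \right)} = 3 - W$
$h{\left(R \right)} = R + R^{2}$
$p{\left(V,b \right)} = -7 + b$ ($p{\left(V,b \right)} = b - \left(3 - -4\right) = b - \left(3 + 4\right) = b - 7 = -7 + b$)
$- h{\left(1 \right)} + p{\left(-4,-5 \right)} = - 1 \left(1 + 1\right) - 12 = - 1 \cdot 2 - 12 = \left(-1\right) 2 - 12 = -2 - 12 = -14$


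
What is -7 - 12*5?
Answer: -67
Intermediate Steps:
-7 - 12*5 = -7 - 60 = -67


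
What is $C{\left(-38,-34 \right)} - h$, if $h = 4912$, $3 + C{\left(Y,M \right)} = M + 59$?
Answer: $-4890$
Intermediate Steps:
$C{\left(Y,M \right)} = 56 + M$ ($C{\left(Y,M \right)} = -3 + \left(M + 59\right) = -3 + \left(59 + M\right) = 56 + M$)
$C{\left(-38,-34 \right)} - h = \left(56 - 34\right) - 4912 = 22 - 4912 = -4890$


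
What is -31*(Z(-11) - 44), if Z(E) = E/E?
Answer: 1333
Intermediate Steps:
Z(E) = 1
-31*(Z(-11) - 44) = -31*(1 - 44) = -31*(-43) = 1333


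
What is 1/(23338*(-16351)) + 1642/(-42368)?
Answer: -156646661991/4041903365696 ≈ -0.038756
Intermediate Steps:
1/(23338*(-16351)) + 1642/(-42368) = (1/23338)*(-1/16351) + 1642*(-1/42368) = -1/381599638 - 821/21184 = -156646661991/4041903365696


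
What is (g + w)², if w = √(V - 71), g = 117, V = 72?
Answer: 13924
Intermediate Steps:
w = 1 (w = √(72 - 71) = √1 = 1)
(g + w)² = (117 + 1)² = 118² = 13924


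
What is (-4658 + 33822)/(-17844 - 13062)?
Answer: -14582/15453 ≈ -0.94364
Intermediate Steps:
(-4658 + 33822)/(-17844 - 13062) = 29164/(-30906) = 29164*(-1/30906) = -14582/15453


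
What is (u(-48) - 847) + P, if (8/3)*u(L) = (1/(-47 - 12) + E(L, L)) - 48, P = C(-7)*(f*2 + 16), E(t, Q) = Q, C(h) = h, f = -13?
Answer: -383739/472 ≈ -813.01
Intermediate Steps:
P = 70 (P = -7*(-13*2 + 16) = -7*(-26 + 16) = -7*(-10) = 70)
u(L) = -8499/472 + 3*L/8 (u(L) = 3*((1/(-47 - 12) + L) - 48)/8 = 3*((1/(-59) + L) - 48)/8 = 3*((-1/59 + L) - 48)/8 = 3*(-2833/59 + L)/8 = -8499/472 + 3*L/8)
(u(-48) - 847) + P = ((-8499/472 + (3/8)*(-48)) - 847) + 70 = ((-8499/472 - 18) - 847) + 70 = (-16995/472 - 847) + 70 = -416779/472 + 70 = -383739/472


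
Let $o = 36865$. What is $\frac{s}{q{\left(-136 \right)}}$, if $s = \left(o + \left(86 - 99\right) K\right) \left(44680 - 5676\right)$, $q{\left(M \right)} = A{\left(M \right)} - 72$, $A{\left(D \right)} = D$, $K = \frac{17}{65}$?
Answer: $- \frac{449296827}{65} \approx -6.9123 \cdot 10^{6}$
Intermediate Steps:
$K = \frac{17}{65}$ ($K = 17 \cdot \frac{1}{65} = \frac{17}{65} \approx 0.26154$)
$q{\left(M \right)} = -72 + M$ ($q{\left(M \right)} = M - 72 = -72 + M$)
$s = \frac{7188749232}{5}$ ($s = \left(36865 + \left(86 - 99\right) \frac{17}{65}\right) \left(44680 - 5676\right) = \left(36865 - \frac{17}{5}\right) 39004 = \frac{184308}{5} \cdot 39004 = \frac{7188749232}{5} \approx 1.4377 \cdot 10^{9}$)
$\frac{s}{q{\left(-136 \right)}} = \frac{7188749232}{5 \left(-72 - 136\right)} = \frac{7188749232}{5 \left(-208\right)} = \frac{7188749232}{5} \left(- \frac{1}{208}\right) = - \frac{449296827}{65}$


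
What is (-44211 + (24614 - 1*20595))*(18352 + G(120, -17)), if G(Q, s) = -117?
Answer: -732901120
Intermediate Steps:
(-44211 + (24614 - 1*20595))*(18352 + G(120, -17)) = (-44211 + (24614 - 1*20595))*(18352 - 117) = (-44211 + (24614 - 20595))*18235 = (-44211 + 4019)*18235 = -40192*18235 = -732901120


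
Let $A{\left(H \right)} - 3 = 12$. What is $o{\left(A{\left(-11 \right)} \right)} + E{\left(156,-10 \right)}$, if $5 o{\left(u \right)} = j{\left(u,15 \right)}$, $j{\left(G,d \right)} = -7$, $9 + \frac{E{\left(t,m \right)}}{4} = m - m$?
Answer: $- \frac{187}{5} \approx -37.4$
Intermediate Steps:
$E{\left(t,m \right)} = -36$ ($E{\left(t,m \right)} = -36 + 4 \left(m - m\right) = -36 + 4 \cdot 0 = -36 + 0 = -36$)
$A{\left(H \right)} = 15$ ($A{\left(H \right)} = 3 + 12 = 15$)
$o{\left(u \right)} = - \frac{7}{5}$ ($o{\left(u \right)} = \frac{1}{5} \left(-7\right) = - \frac{7}{5}$)
$o{\left(A{\left(-11 \right)} \right)} + E{\left(156,-10 \right)} = - \frac{7}{5} - 36 = - \frac{187}{5}$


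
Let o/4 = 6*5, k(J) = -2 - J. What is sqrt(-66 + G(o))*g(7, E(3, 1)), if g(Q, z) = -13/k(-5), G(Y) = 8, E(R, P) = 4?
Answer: -13*I*sqrt(58)/3 ≈ -33.002*I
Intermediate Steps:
o = 120 (o = 4*(6*5) = 4*30 = 120)
g(Q, z) = -13/3 (g(Q, z) = -13/(-2 - 1*(-5)) = -13/(-2 + 5) = -13/3)
sqrt(-66 + G(o))*g(7, E(3, 1)) = sqrt(-66 + 8)*(-13/3) = sqrt(-58)*(-13/3) = (I*sqrt(58))*(-13/3) = -13*I*sqrt(58)/3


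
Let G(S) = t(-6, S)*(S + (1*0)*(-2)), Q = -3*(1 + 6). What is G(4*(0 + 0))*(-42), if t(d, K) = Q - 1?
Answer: 0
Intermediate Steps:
Q = -21 (Q = -3*7 = -21)
t(d, K) = -22 (t(d, K) = -21 - 1 = -22)
G(S) = -22*S (G(S) = -22*(S + (1*0)*(-2)) = -22*(S + 0*(-2)) = -22*(S + 0) = -22*S)
G(4*(0 + 0))*(-42) = -88*(0 + 0)*(-42) = -88*0*(-42) = -22*0*(-42) = 0*(-42) = 0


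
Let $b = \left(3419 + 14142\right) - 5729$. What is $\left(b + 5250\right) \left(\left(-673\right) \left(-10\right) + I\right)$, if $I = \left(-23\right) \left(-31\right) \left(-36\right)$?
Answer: $-323498916$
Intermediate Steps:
$I = -25668$ ($I = 713 \left(-36\right) = -25668$)
$b = 11832$ ($b = 17561 - 5729 = 11832$)
$\left(b + 5250\right) \left(\left(-673\right) \left(-10\right) + I\right) = \left(11832 + 5250\right) \left(\left(-673\right) \left(-10\right) - 25668\right) = 17082 \left(6730 - 25668\right) = 17082 \left(-18938\right) = -323498916$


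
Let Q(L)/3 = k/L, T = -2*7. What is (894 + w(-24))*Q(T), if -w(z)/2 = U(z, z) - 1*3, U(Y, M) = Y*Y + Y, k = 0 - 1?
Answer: -306/7 ≈ -43.714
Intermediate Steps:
k = -1
U(Y, M) = Y + Y**2 (U(Y, M) = Y**2 + Y = Y + Y**2)
T = -14
Q(L) = -3/L (Q(L) = 3*(-1/L) = -3/L)
w(z) = 6 - 2*z*(1 + z) (w(z) = -2*(z*(1 + z) - 1*3) = -2*(z*(1 + z) - 3) = -2*(-3 + z*(1 + z)) = 6 - 2*z*(1 + z))
(894 + w(-24))*Q(T) = (894 + (6 - 2*(-24)*(1 - 24)))*(-3/(-14)) = (894 + (6 - 2*(-24)*(-23)))*(-3*(-1/14)) = (894 + (6 - 1104))*(3/14) = (894 - 1098)*(3/14) = -204*3/14 = -306/7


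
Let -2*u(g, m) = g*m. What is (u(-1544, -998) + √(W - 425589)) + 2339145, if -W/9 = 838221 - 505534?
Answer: 1568689 + 2*I*√854943 ≈ 1.5687e+6 + 1849.3*I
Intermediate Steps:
W = -2994183 (W = -9*(838221 - 505534) = -9*332687 = -2994183)
u(g, m) = -g*m/2
(u(-1544, -998) + √(W - 425589)) + 2339145 = (-½*(-1544)*(-998) + √(-2994183 - 425589)) + 2339145 = (-770456 + √(-3419772)) + 2339145 = (-770456 + 2*I*√854943) + 2339145 = 1568689 + 2*I*√854943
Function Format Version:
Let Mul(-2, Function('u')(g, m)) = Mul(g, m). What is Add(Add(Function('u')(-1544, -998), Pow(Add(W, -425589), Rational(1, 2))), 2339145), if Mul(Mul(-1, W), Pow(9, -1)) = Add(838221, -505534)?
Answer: Add(1568689, Mul(2, I, Pow(854943, Rational(1, 2)))) ≈ Add(1.5687e+6, Mul(1849.3, I))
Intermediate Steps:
W = -2994183 (W = Mul(-9, Add(838221, -505534)) = Mul(-9, 332687) = -2994183)
Function('u')(g, m) = Mul(Rational(-1, 2), g, m) (Function('u')(g, m) = Mul(Rational(-1, 2), Mul(g, m)) = Mul(Rational(-1, 2), g, m))
Add(Add(Function('u')(-1544, -998), Pow(Add(W, -425589), Rational(1, 2))), 2339145) = Add(Add(Mul(Rational(-1, 2), -1544, -998), Pow(Add(-2994183, -425589), Rational(1, 2))), 2339145) = Add(Add(-770456, Pow(-3419772, Rational(1, 2))), 2339145) = Add(Add(-770456, Mul(2, I, Pow(854943, Rational(1, 2)))), 2339145) = Add(1568689, Mul(2, I, Pow(854943, Rational(1, 2))))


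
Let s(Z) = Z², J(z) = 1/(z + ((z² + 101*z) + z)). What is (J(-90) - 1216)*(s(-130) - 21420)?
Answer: 643069892/117 ≈ 5.4963e+6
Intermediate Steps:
J(z) = 1/(z² + 103*z) (J(z) = 1/(z + (z² + 102*z)) = 1/(z² + 103*z))
(J(-90) - 1216)*(s(-130) - 21420) = (1/((-90)*(103 - 90)) - 1216)*((-130)² - 21420) = (-1/90/13 - 1216)*(16900 - 21420) = (-1/90*1/13 - 1216)*(-4520) = (-1/1170 - 1216)*(-4520) = -1422721/1170*(-4520) = 643069892/117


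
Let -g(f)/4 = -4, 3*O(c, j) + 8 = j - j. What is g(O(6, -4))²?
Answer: 256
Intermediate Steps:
O(c, j) = -8/3 (O(c, j) = -8/3 + (j - j)/3 = -8/3 + (⅓)*0 = -8/3 + 0 = -8/3)
g(f) = 16 (g(f) = -4*(-4) = 16)
g(O(6, -4))² = 16² = 256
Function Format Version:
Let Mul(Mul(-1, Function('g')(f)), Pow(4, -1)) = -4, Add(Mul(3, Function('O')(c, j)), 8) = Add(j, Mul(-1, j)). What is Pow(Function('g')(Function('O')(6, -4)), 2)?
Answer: 256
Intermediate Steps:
Function('O')(c, j) = Rational(-8, 3) (Function('O')(c, j) = Add(Rational(-8, 3), Mul(Rational(1, 3), Add(j, Mul(-1, j)))) = Add(Rational(-8, 3), Mul(Rational(1, 3), 0)) = Add(Rational(-8, 3), 0) = Rational(-8, 3))
Function('g')(f) = 16 (Function('g')(f) = Mul(-4, -4) = 16)
Pow(Function('g')(Function('O')(6, -4)), 2) = Pow(16, 2) = 256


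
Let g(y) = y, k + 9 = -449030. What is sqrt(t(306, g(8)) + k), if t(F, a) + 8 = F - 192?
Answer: I*sqrt(448933) ≈ 670.02*I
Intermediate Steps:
k = -449039 (k = -9 - 449030 = -449039)
t(F, a) = -200 + F (t(F, a) = -8 + (F - 192) = -8 + (-192 + F) = -200 + F)
sqrt(t(306, g(8)) + k) = sqrt((-200 + 306) - 449039) = sqrt(106 - 449039) = sqrt(-448933) = I*sqrt(448933)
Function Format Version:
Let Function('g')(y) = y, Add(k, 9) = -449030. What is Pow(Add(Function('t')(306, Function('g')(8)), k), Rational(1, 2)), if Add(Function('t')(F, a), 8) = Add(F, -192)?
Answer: Mul(I, Pow(448933, Rational(1, 2))) ≈ Mul(670.02, I)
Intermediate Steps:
k = -449039 (k = Add(-9, -449030) = -449039)
Function('t')(F, a) = Add(-200, F) (Function('t')(F, a) = Add(-8, Add(F, -192)) = Add(-8, Add(-192, F)) = Add(-200, F))
Pow(Add(Function('t')(306, Function('g')(8)), k), Rational(1, 2)) = Pow(Add(Add(-200, 306), -449039), Rational(1, 2)) = Pow(Add(106, -449039), Rational(1, 2)) = Pow(-448933, Rational(1, 2)) = Mul(I, Pow(448933, Rational(1, 2)))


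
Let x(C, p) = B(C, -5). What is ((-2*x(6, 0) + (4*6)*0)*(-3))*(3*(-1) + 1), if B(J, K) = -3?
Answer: 36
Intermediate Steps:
x(C, p) = -3
((-2*x(6, 0) + (4*6)*0)*(-3))*(3*(-1) + 1) = ((-2*(-3) + (4*6)*0)*(-3))*(3*(-1) + 1) = ((6 + 24*0)*(-3))*(-3 + 1) = ((6 + 0)*(-3))*(-2) = (6*(-3))*(-2) = -18*(-2) = 36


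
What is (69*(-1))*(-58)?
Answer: 4002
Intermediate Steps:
(69*(-1))*(-58) = -69*(-58) = 4002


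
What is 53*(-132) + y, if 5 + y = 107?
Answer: -6894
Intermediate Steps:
y = 102 (y = -5 + 107 = 102)
53*(-132) + y = 53*(-132) + 102 = -6996 + 102 = -6894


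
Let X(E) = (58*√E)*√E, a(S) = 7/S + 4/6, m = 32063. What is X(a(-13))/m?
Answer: 290/1250457 ≈ 0.00023192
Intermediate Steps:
a(S) = ⅔ + 7/S (a(S) = 7/S + 4*(⅙) = 7/S + ⅔ = ⅔ + 7/S)
X(E) = 58*E
X(a(-13))/m = (58*(⅔ + 7/(-13)))/32063 = (58*(⅔ + 7*(-1/13)))*(1/32063) = (58*(⅔ - 7/13))*(1/32063) = (58*(5/39))*(1/32063) = (290/39)*(1/32063) = 290/1250457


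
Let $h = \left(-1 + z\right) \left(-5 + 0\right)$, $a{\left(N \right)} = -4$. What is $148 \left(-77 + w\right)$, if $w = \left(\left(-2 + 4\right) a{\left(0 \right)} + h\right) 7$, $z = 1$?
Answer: $-19684$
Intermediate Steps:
$h = 0$ ($h = \left(-1 + 1\right) \left(-5 + 0\right) = 0 \left(-5\right) = 0$)
$w = -56$ ($w = \left(\left(-2 + 4\right) \left(-4\right) + 0\right) 7 = \left(2 \left(-4\right) + 0\right) 7 = \left(-8 + 0\right) 7 = \left(-8\right) 7 = -56$)
$148 \left(-77 + w\right) = 148 \left(-77 - 56\right) = 148 \left(-133\right) = -19684$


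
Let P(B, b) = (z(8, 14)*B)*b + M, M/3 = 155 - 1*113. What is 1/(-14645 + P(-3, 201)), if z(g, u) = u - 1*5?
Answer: -1/19946 ≈ -5.0135e-5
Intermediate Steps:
z(g, u) = -5 + u (z(g, u) = u - 5 = -5 + u)
M = 126 (M = 3*(155 - 1*113) = 3*(155 - 113) = 3*42 = 126)
P(B, b) = 126 + 9*B*b (P(B, b) = ((-5 + 14)*B)*b + 126 = (9*B)*b + 126 = 9*B*b + 126 = 126 + 9*B*b)
1/(-14645 + P(-3, 201)) = 1/(-14645 + (126 + 9*(-3)*201)) = 1/(-14645 + (126 - 5427)) = 1/(-14645 - 5301) = 1/(-19946) = -1/19946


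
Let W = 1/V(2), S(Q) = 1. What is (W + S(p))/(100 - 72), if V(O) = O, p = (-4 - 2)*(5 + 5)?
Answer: 3/56 ≈ 0.053571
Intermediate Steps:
p = -60 (p = -6*10 = -60)
W = ½ (W = 1/2 = ½ ≈ 0.50000)
(W + S(p))/(100 - 72) = (½ + 1)/(100 - 72) = (3/2)/28 = (3/2)*(1/28) = 3/56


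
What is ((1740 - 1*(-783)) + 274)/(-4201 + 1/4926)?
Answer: -13778022/20694125 ≈ -0.66579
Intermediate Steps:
((1740 - 1*(-783)) + 274)/(-4201 + 1/4926) = ((1740 + 783) + 274)/(-4201 + 1/4926) = (2523 + 274)/(-20694125/4926) = 2797*(-4926/20694125) = -13778022/20694125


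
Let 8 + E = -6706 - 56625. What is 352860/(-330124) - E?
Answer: 5227342794/82531 ≈ 63338.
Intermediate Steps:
E = -63339 (E = -8 + (-6706 - 56625) = -8 - 63331 = -63339)
352860/(-330124) - E = 352860/(-330124) - 1*(-63339) = 352860*(-1/330124) + 63339 = -88215/82531 + 63339 = 5227342794/82531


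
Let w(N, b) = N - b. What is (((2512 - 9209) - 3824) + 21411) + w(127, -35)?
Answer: 11052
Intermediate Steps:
(((2512 - 9209) - 3824) + 21411) + w(127, -35) = (((2512 - 9209) - 3824) + 21411) + (127 - 1*(-35)) = ((-6697 - 3824) + 21411) + (127 + 35) = (-10521 + 21411) + 162 = 10890 + 162 = 11052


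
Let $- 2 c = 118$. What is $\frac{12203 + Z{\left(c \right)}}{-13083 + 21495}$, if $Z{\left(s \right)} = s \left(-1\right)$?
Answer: $\frac{6131}{4206} \approx 1.4577$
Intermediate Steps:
$c = -59$ ($c = \left(- \frac{1}{2}\right) 118 = -59$)
$Z{\left(s \right)} = - s$
$\frac{12203 + Z{\left(c \right)}}{-13083 + 21495} = \frac{12203 - -59}{-13083 + 21495} = \frac{12203 + 59}{8412} = 12262 \cdot \frac{1}{8412} = \frac{6131}{4206}$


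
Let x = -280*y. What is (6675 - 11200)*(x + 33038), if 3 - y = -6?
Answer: -138093950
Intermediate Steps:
y = 9 (y = 3 - 1*(-6) = 3 + 6 = 9)
x = -2520 (x = -280*9 = -2520)
(6675 - 11200)*(x + 33038) = (6675 - 11200)*(-2520 + 33038) = -4525*30518 = -138093950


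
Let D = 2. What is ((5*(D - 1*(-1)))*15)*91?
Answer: 20475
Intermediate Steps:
((5*(D - 1*(-1)))*15)*91 = ((5*(2 - 1*(-1)))*15)*91 = ((5*(2 + 1))*15)*91 = ((5*3)*15)*91 = (15*15)*91 = 225*91 = 20475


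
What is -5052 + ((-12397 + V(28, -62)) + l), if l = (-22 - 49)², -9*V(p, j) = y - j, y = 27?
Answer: -111761/9 ≈ -12418.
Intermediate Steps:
V(p, j) = -3 + j/9 (V(p, j) = -(27 - j)/9 = -3 + j/9)
l = 5041 (l = (-71)² = 5041)
-5052 + ((-12397 + V(28, -62)) + l) = -5052 + ((-12397 + (-3 + (⅑)*(-62))) + 5041) = -5052 + ((-12397 + (-3 - 62/9)) + 5041) = -5052 + ((-12397 - 89/9) + 5041) = -5052 + (-111662/9 + 5041) = -5052 - 66293/9 = -111761/9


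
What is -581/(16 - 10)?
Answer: -581/6 ≈ -96.833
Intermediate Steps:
-581/(16 - 10) = -581/6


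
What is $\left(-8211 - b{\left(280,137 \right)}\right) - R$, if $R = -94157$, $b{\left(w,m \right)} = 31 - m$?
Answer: $86052$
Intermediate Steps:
$\left(-8211 - b{\left(280,137 \right)}\right) - R = \left(-8211 - \left(31 - 137\right)\right) - -94157 = \left(-8211 - \left(31 - 137\right)\right) + 94157 = \left(-8211 - -106\right) + 94157 = \left(-8211 + 106\right) + 94157 = -8105 + 94157 = 86052$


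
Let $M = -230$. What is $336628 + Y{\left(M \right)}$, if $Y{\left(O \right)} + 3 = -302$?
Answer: $336323$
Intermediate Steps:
$Y{\left(O \right)} = -305$ ($Y{\left(O \right)} = -3 - 302 = -305$)
$336628 + Y{\left(M \right)} = 336628 - 305 = 336323$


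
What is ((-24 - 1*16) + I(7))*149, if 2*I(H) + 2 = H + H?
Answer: -5066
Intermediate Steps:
I(H) = -1 + H (I(H) = -1 + (H + H)/2 = -1 + (2*H)/2 = -1 + H)
((-24 - 1*16) + I(7))*149 = ((-24 - 1*16) + (-1 + 7))*149 = ((-24 - 16) + 6)*149 = (-40 + 6)*149 = -34*149 = -5066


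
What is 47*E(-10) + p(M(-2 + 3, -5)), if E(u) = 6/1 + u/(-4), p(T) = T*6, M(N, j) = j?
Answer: 739/2 ≈ 369.50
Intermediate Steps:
p(T) = 6*T
E(u) = 6 - u/4 (E(u) = 6*1 + u*(-¼) = 6 - u/4)
47*E(-10) + p(M(-2 + 3, -5)) = 47*(6 - ¼*(-10)) + 6*(-5) = 47*(6 + 5/2) - 30 = 47*(17/2) - 30 = 799/2 - 30 = 739/2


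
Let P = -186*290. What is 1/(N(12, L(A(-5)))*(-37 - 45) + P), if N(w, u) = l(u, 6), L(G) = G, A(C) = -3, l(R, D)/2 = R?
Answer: -1/53448 ≈ -1.8710e-5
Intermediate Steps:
l(R, D) = 2*R
N(w, u) = 2*u
P = -53940
1/(N(12, L(A(-5)))*(-37 - 45) + P) = 1/((2*(-3))*(-37 - 45) - 53940) = 1/(-6*(-82) - 53940) = 1/(492 - 53940) = 1/(-53448) = -1/53448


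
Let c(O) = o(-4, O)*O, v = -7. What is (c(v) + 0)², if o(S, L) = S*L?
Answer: 38416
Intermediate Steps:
o(S, L) = L*S
c(O) = -4*O² (c(O) = (O*(-4))*O = (-4*O)*O = -4*O²)
(c(v) + 0)² = (-4*(-7)² + 0)² = (-4*49 + 0)² = (-196 + 0)² = (-196)² = 38416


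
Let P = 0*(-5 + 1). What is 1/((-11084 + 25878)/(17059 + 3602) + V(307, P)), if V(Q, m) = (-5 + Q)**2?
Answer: 20661/1884380638 ≈ 1.0964e-5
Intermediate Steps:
P = 0 (P = 0*(-4) = 0)
1/((-11084 + 25878)/(17059 + 3602) + V(307, P)) = 1/((-11084 + 25878)/(17059 + 3602) + (-5 + 307)**2) = 1/(14794/20661 + 302**2) = 1/(14794*(1/20661) + 91204) = 1/(14794/20661 + 91204) = 1/(1884380638/20661) = 20661/1884380638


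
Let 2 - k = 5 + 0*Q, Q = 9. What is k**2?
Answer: 9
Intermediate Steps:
k = -3 (k = 2 - (5 + 0*9) = 2 - (5 + 0) = 2 - 1*5 = 2 - 5 = -3)
k**2 = (-3)**2 = 9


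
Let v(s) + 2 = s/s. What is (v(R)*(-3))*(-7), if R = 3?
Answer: -21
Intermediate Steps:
v(s) = -1 (v(s) = -2 + s/s = -2 + 1 = -1)
(v(R)*(-3))*(-7) = -1*(-3)*(-7) = 3*(-7) = -21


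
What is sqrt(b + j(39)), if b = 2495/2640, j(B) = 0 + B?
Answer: sqrt(696003)/132 ≈ 6.3202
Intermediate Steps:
j(B) = B
b = 499/528 (b = 2495*(1/2640) = 499/528 ≈ 0.94508)
sqrt(b + j(39)) = sqrt(499/528 + 39) = sqrt(21091/528) = sqrt(696003)/132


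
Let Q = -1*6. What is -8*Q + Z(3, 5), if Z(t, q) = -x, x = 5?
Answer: 43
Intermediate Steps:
Z(t, q) = -5 (Z(t, q) = -1*5 = -5)
Q = -6
-8*Q + Z(3, 5) = -8*(-6) - 5 = 48 - 5 = 43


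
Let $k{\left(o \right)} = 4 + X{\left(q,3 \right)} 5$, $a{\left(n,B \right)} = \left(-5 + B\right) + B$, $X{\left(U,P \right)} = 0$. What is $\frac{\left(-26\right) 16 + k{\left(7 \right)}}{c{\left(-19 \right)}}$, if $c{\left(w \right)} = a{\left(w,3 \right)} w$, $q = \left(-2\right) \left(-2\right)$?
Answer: $\frac{412}{19} \approx 21.684$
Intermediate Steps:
$q = 4$
$a{\left(n,B \right)} = -5 + 2 B$
$k{\left(o \right)} = 4$ ($k{\left(o \right)} = 4 + 0 \cdot 5 = 4 + 0 = 4$)
$c{\left(w \right)} = w$ ($c{\left(w \right)} = \left(-5 + 2 \cdot 3\right) w = \left(-5 + 6\right) w = 1 w = w$)
$\frac{\left(-26\right) 16 + k{\left(7 \right)}}{c{\left(-19 \right)}} = \frac{\left(-26\right) 16 + 4}{-19} = \left(-416 + 4\right) \left(- \frac{1}{19}\right) = \left(-412\right) \left(- \frac{1}{19}\right) = \frac{412}{19}$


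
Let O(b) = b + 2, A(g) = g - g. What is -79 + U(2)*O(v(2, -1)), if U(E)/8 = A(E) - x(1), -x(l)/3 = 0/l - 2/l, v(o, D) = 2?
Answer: -271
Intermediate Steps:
x(l) = 6/l (x(l) = -3*(0/l - 2/l) = -3*(0 - 2/l) = -(-6)/l = 6/l)
A(g) = 0
O(b) = 2 + b
U(E) = -48 (U(E) = 8*(0 - 6/1) = 8*(0 - 6) = 8*(-6) = -48)
-79 + U(2)*O(v(2, -1)) = -79 - 48*(2 + 2) = -79 - 48*4 = -79 - 192 = -271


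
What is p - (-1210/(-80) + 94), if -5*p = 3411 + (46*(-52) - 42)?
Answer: -12181/40 ≈ -304.52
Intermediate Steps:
p = -977/5 (p = -(3411 + (46*(-52) - 42))/5 = -(3411 + (-2392 - 42))/5 = -(3411 - 2434)/5 = -⅕*977 = -977/5 ≈ -195.40)
p - (-1210/(-80) + 94) = -977/5 - (-1210/(-80) + 94) = -977/5 - (-1210*(-1)/80 + 94) = -977/5 - (-110*(-11/80) + 94) = -977/5 - (121/8 + 94) = -977/5 - 1*873/8 = -977/5 - 873/8 = -12181/40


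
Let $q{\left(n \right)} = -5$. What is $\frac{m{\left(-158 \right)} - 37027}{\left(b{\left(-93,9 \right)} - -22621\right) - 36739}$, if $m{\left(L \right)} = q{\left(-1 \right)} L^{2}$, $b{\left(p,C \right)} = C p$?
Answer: $\frac{53949}{4985} \approx 10.822$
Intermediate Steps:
$m{\left(L \right)} = - 5 L^{2}$
$\frac{m{\left(-158 \right)} - 37027}{\left(b{\left(-93,9 \right)} - -22621\right) - 36739} = \frac{- 5 \left(-158\right)^{2} - 37027}{\left(9 \left(-93\right) - -22621\right) - 36739} = \frac{\left(-5\right) 24964 - 37027}{\left(-837 + 22621\right) - 36739} = \frac{-124820 - 37027}{21784 - 36739} = - \frac{161847}{-14955} = \left(-161847\right) \left(- \frac{1}{14955}\right) = \frac{53949}{4985}$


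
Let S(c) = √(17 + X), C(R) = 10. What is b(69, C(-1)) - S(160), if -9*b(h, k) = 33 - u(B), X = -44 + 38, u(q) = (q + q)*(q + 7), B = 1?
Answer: -17/9 - √11 ≈ -5.2055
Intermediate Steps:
u(q) = 2*q*(7 + q) (u(q) = (2*q)*(7 + q) = 2*q*(7 + q))
X = -6
b(h, k) = -17/9 (b(h, k) = -(33 - 2*(7 + 1))/9 = -(33 - 2*8)/9 = -(33 - 1*16)/9 = -(33 - 16)/9 = -⅑*17 = -17/9)
S(c) = √11 (S(c) = √(17 - 6) = √11)
b(69, C(-1)) - S(160) = -17/9 - √11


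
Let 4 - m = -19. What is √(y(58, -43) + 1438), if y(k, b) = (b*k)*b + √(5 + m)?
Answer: √(108680 + 2*√7) ≈ 329.67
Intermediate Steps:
m = 23 (m = 4 - 1*(-19) = 4 + 19 = 23)
y(k, b) = 2*√7 + k*b² (y(k, b) = (b*k)*b + √(5 + 23) = k*b² + √28 = k*b² + 2*√7 = 2*√7 + k*b²)
√(y(58, -43) + 1438) = √((2*√7 + 58*(-43)²) + 1438) = √((2*√7 + 58*1849) + 1438) = √((2*√7 + 107242) + 1438) = √((107242 + 2*√7) + 1438) = √(108680 + 2*√7)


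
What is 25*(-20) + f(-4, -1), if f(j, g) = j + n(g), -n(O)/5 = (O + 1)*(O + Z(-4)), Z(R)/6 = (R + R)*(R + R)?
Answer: -504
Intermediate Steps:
Z(R) = 24*R² (Z(R) = 6*((R + R)*(R + R)) = 6*((2*R)*(2*R)) = 6*(4*R²) = 24*R²)
n(O) = -5*(1 + O)*(384 + O) (n(O) = -5*(O + 1)*(O + 24*(-4)²) = -5*(1 + O)*(O + 24*16) = -5*(1 + O)*(O + 384) = -5*(1 + O)*(384 + O))
f(j, g) = -1920 + j - 1925*g - 5*g² (f(j, g) = j + (-1920 - 1925*g - 5*g²) = -1920 + j - 1925*g - 5*g²)
25*(-20) + f(-4, -1) = 25*(-20) + (-1920 - 4 - 1925*(-1) - 5*(-1)²) = -500 + (-1920 - 4 + 1925 - 5*1) = -500 + (-1920 - 4 + 1925 - 5) = -500 - 4 = -504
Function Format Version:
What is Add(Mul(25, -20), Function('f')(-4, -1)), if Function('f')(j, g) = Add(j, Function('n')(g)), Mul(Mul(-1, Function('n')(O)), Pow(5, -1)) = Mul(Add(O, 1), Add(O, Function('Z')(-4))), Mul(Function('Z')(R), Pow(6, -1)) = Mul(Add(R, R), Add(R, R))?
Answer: -504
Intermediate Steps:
Function('Z')(R) = Mul(24, Pow(R, 2)) (Function('Z')(R) = Mul(6, Mul(Add(R, R), Add(R, R))) = Mul(6, Mul(Mul(2, R), Mul(2, R))) = Mul(6, Mul(4, Pow(R, 2))) = Mul(24, Pow(R, 2)))
Function('n')(O) = Mul(-5, Add(1, O), Add(384, O)) (Function('n')(O) = Mul(-5, Mul(Add(O, 1), Add(O, Mul(24, Pow(-4, 2))))) = Mul(-5, Mul(Add(1, O), Add(O, Mul(24, 16)))) = Mul(-5, Mul(Add(1, O), Add(O, 384))) = Mul(-5, Mul(Add(1, O), Add(384, O))) = Mul(-5, Add(1, O), Add(384, O)))
Function('f')(j, g) = Add(-1920, j, Mul(-1925, g), Mul(-5, Pow(g, 2))) (Function('f')(j, g) = Add(j, Add(-1920, Mul(-1925, g), Mul(-5, Pow(g, 2)))) = Add(-1920, j, Mul(-1925, g), Mul(-5, Pow(g, 2))))
Add(Mul(25, -20), Function('f')(-4, -1)) = Add(Mul(25, -20), Add(-1920, -4, Mul(-1925, -1), Mul(-5, Pow(-1, 2)))) = Add(-500, Add(-1920, -4, 1925, Mul(-5, 1))) = Add(-500, Add(-1920, -4, 1925, -5)) = Add(-500, -4) = -504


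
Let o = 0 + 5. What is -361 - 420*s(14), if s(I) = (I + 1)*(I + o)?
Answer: -120061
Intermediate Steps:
o = 5
s(I) = (1 + I)*(5 + I) (s(I) = (I + 1)*(I + 5) = (1 + I)*(5 + I))
-361 - 420*s(14) = -361 - 420*(5 + 14² + 6*14) = -361 - 420*(5 + 196 + 84) = -361 - 420*285 = -361 - 119700 = -120061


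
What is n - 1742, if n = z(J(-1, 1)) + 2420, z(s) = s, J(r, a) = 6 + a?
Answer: 685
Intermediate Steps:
n = 2427 (n = (6 + 1) + 2420 = 7 + 2420 = 2427)
n - 1742 = 2427 - 1742 = 685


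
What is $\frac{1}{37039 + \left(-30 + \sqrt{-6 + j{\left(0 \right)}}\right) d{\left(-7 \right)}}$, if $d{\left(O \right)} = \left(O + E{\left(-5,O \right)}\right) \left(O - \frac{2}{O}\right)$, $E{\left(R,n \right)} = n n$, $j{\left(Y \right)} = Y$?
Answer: $\frac{45499}{2070636145} + \frac{282 i \sqrt{6}}{2070636145} \approx 2.1973 \cdot 10^{-5} + 3.336 \cdot 10^{-7} i$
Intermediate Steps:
$E{\left(R,n \right)} = n^{2}$
$d{\left(O \right)} = \left(O + O^{2}\right) \left(O - \frac{2}{O}\right)$
$\frac{1}{37039 + \left(-30 + \sqrt{-6 + j{\left(0 \right)}}\right) d{\left(-7 \right)}} = \frac{1}{37039 + \left(-30 + \sqrt{-6 + 0}\right) \left(-2 + \left(-7\right)^{2} + \left(-7\right)^{3} - -14\right)} = \frac{1}{37039 + \left(-30 + \sqrt{-6}\right) \left(-2 + 49 - 343 + 14\right)} = \frac{1}{37039 + \left(-30 + i \sqrt{6}\right) \left(-282\right)} = \frac{1}{37039 + \left(8460 - 282 i \sqrt{6}\right)} = \frac{1}{45499 - 282 i \sqrt{6}}$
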